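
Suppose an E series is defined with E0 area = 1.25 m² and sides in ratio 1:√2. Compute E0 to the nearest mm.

940 × 1330 mm

Let the short side be w mm. Then w · w√2 = 1.25 m² = 1,250,000 mm².
w² = 1,250,000/√2, so w ≈ 940.2 mm; long side = w√2 ≈ 1329.6 mm.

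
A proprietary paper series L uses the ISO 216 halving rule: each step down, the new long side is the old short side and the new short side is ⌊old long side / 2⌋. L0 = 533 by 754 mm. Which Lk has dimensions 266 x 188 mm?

L0: 533 × 754 mm
L1: 377 × 533 mm
L2: 266 × 377 mm
L3: 188 × 266 mm
L4: 133 × 188 mm
→ matches L3.

L3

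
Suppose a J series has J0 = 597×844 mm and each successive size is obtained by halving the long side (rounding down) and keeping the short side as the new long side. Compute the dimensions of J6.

74 × 105 mm

J1 = 422 × 597 mm (from J0 by 1 halving).
J2: ⌊597/2⌋ × 422 = 298 × 422 mm
J3: ⌊422/2⌋ × 298 = 211 × 298 mm
J4: ⌊298/2⌋ × 211 = 149 × 211 mm
J5: ⌊211/2⌋ × 149 = 105 × 149 mm
J6: ⌊149/2⌋ × 105 = 74 × 105 mm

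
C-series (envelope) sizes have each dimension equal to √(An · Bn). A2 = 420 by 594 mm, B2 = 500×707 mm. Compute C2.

458 × 648 mm

Short side: √(420 · 500) = √210000 ≈ 458.3 → 458 mm
Long side: √(594 · 707) = √419958 ≈ 648.0 → 648 mm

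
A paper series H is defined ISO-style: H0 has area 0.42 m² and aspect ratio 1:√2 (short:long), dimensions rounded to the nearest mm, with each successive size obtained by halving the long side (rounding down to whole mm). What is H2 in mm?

Let H0's short side be w mm. w · w√2 = 0.42 m² = 420,000 mm², so w ≈ 545.0 mm and w√2 ≈ 770.7 mm → H0 = 545 × 771 mm.
H1: ⌊771/2⌋ × 545 = 385 × 545 mm
H2: ⌊545/2⌋ × 385 = 272 × 385 mm

272 × 385 mm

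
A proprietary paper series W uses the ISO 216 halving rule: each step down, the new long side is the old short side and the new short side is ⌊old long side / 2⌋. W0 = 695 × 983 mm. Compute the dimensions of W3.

W1: ⌊983/2⌋ × 695 = 491 × 695 mm
W2: ⌊695/2⌋ × 491 = 347 × 491 mm
W3: ⌊491/2⌋ × 347 = 245 × 347 mm

245 × 347 mm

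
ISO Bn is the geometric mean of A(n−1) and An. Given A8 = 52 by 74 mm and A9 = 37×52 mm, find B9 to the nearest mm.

Short side: √(52 · 37) = √1924 ≈ 43.9 → 44 mm
Long side: √(74 · 52) = √3848 ≈ 62.0 → 62 mm

44 × 62 mm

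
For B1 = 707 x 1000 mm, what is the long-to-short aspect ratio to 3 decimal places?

1000 / 707 = 1.414
Matches √2 ≈ 1.414 — the ISO 216 defining ratio.

1.414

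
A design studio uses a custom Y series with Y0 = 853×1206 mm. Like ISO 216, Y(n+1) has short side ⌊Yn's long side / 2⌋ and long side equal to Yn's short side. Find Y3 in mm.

Y1: ⌊1206/2⌋ × 853 = 603 × 853 mm
Y2: ⌊853/2⌋ × 603 = 426 × 603 mm
Y3: ⌊603/2⌋ × 426 = 301 × 426 mm

301 × 426 mm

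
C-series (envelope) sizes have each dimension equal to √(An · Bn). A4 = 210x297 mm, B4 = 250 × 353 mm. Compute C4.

229 × 324 mm

Short side: √(210 · 250) = √52500 ≈ 229.1 → 229 mm
Long side: √(297 · 353) = √104841 ≈ 323.8 → 324 mm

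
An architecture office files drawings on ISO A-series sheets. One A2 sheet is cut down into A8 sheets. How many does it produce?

64

A2 = 420 × 594 mm; A8 = 52 × 74 mm.
Each halving step doubles the count; 6 steps from A2 to A8.
2^6 = 64.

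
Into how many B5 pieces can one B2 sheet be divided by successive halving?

8

Each ISO step halves the sheet: 1 × B2 → 2 × B3 → 4 × B4 → 8 × B5
From B2 to B5 is 3 halving steps: 2^3 = 8.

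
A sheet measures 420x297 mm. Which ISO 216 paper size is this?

Aspect ratio 420/297 ≈ 1.414 — close to the ISO √2 ≈ 1.414.
In the A-series (A0 area = 1 m²): A3 = 297 × 420 mm.

A3 (297 × 420 mm)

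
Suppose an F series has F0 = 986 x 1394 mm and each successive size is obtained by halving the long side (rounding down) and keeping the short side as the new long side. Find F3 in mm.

348 × 493 mm

F1 = 697 × 986 mm (from F0 by 1 halving).
F2: ⌊986/2⌋ × 697 = 493 × 697 mm
F3: ⌊697/2⌋ × 493 = 348 × 493 mm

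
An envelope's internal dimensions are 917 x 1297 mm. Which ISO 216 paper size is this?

Aspect ratio 1297/917 ≈ 1.414 — close to the ISO √2 ≈ 1.414.
In the C-series (envelope sizes, between A and B): C0 = 917 × 1297 mm.

C0 (917 × 1297 mm)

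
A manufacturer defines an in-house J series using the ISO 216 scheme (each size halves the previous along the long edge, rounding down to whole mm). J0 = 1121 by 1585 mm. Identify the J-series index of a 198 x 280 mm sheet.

J0: 1121 × 1585 mm
J1: 792 × 1121 mm
J2: 560 × 792 mm
J3: 396 × 560 mm
J4: 280 × 396 mm
J5: 198 × 280 mm
J6: 140 × 198 mm
→ matches J5.

J5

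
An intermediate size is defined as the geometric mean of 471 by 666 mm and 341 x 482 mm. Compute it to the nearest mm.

401 × 567 mm

Short side: √(471 · 341) = √160611 ≈ 400.8 → 401 mm
Long side: √(666 · 482) = √321012 ≈ 566.6 → 567 mm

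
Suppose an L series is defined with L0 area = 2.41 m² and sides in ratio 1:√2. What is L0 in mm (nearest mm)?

1305 × 1846 mm

Let the short side be w mm. Then w · w√2 = 2.41 m² = 2,410,000 mm².
w² = 2,410,000/√2, so w ≈ 1305.4 mm; long side = w√2 ≈ 1846.1 mm.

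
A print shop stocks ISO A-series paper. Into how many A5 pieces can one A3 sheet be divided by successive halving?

4

A3 = 297 × 420 mm; A5 = 148 × 210 mm.
Each halving step doubles the count; 2 steps from A3 to A5.
2^2 = 4.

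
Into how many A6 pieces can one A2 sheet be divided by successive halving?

16

Each ISO step halves the sheet: 1 × A2 → 2 × A3 → 4 × A4 → 8 × A5 → …
From A2 to A6 is 4 halving steps: 2^4 = 16.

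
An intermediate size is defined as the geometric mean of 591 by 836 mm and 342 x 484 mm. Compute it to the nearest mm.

450 × 636 mm

Short side: √(591 · 342) = √202122 ≈ 449.6 → 450 mm
Long side: √(836 · 484) = √404624 ≈ 636.1 → 636 mm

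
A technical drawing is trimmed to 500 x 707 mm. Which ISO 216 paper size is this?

B2 (500 × 707 mm)

Aspect ratio 707/500 ≈ 1.414 — close to the ISO √2 ≈ 1.414.
In the B-series (B0 = 1000 × 1414 mm): B2 = 500 × 707 mm.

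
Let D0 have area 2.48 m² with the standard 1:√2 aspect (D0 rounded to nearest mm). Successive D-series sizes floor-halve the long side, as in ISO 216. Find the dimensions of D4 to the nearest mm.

331 × 468 mm

Let D0's short side be w mm. w · w√2 = 2.48 m² = 2,480,000 mm², so w ≈ 1324.2 mm and w√2 ≈ 1872.8 mm → D0 = 1324 × 1873 mm.
D1: ⌊1873/2⌋ × 1324 = 936 × 1324 mm
D2: ⌊1324/2⌋ × 936 = 662 × 936 mm
D3: ⌊936/2⌋ × 662 = 468 × 662 mm
D4: ⌊662/2⌋ × 468 = 331 × 468 mm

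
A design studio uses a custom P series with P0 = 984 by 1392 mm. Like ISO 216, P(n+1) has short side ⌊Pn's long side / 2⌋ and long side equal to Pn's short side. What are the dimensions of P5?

174 × 246 mm

P1: ⌊1392/2⌋ × 984 = 696 × 984 mm
P2: ⌊984/2⌋ × 696 = 492 × 696 mm
P3: ⌊696/2⌋ × 492 = 348 × 492 mm
P4: ⌊492/2⌋ × 348 = 246 × 348 mm
P5: ⌊348/2⌋ × 246 = 174 × 246 mm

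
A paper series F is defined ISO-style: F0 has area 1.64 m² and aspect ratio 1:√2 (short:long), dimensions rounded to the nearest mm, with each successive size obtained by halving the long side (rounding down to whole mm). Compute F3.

Let F0's short side be w mm. w · w√2 = 1.64 m² = 1,640,000 mm², so w ≈ 1076.9 mm and w√2 ≈ 1522.9 mm → F0 = 1077 × 1523 mm.
F1: ⌊1523/2⌋ × 1077 = 761 × 1077 mm
F2: ⌊1077/2⌋ × 761 = 538 × 761 mm
F3: ⌊761/2⌋ × 538 = 380 × 538 mm

380 × 538 mm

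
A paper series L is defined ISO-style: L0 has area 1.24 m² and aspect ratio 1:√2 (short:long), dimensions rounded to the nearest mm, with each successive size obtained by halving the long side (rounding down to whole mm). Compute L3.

Let L0's short side be w mm. w · w√2 = 1.24 m² = 1,240,000 mm², so w ≈ 936.4 mm and w√2 ≈ 1324.2 mm → L0 = 936 × 1324 mm.
L1: ⌊1324/2⌋ × 936 = 662 × 936 mm
L2: ⌊936/2⌋ × 662 = 468 × 662 mm
L3: ⌊662/2⌋ × 468 = 331 × 468 mm

331 × 468 mm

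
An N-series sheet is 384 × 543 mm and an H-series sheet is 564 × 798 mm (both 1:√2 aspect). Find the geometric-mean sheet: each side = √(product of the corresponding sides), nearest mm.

465 × 658 mm

Short side: √(384 · 564) = √216576 ≈ 465.4 → 465 mm
Long side: √(543 · 798) = √433314 ≈ 658.3 → 658 mm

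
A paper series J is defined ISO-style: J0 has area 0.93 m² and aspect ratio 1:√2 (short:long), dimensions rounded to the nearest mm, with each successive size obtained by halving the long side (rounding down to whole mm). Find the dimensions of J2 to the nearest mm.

Let J0's short side be w mm. w · w√2 = 0.93 m² = 930,000 mm², so w ≈ 810.9 mm and w√2 ≈ 1146.8 mm → J0 = 811 × 1147 mm.
J1: ⌊1147/2⌋ × 811 = 573 × 811 mm
J2: ⌊811/2⌋ × 573 = 405 × 573 mm

405 × 573 mm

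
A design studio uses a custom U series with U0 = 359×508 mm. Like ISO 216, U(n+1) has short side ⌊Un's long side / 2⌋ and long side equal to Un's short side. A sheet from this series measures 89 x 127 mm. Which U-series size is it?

U4

U0: 359 × 508 mm
U1: 254 × 359 mm
U2: 179 × 254 mm
U3: 127 × 179 mm
U4: 89 × 127 mm
U5: 63 × 89 mm
→ matches U4.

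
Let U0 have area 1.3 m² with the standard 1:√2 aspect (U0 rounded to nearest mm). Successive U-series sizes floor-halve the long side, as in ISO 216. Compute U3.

339 × 479 mm

Let U0's short side be w mm. w · w√2 = 1.3 m² = 1,300,000 mm², so w ≈ 958.8 mm and w√2 ≈ 1355.9 mm → U0 = 959 × 1356 mm.
U1: ⌊1356/2⌋ × 959 = 678 × 959 mm
U2: ⌊959/2⌋ × 678 = 479 × 678 mm
U3: ⌊678/2⌋ × 479 = 339 × 479 mm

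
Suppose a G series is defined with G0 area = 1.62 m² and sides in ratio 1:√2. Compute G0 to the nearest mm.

Let the short side be w mm. Then w · w√2 = 1.62 m² = 1,620,000 mm².
w² = 1,620,000/√2, so w ≈ 1070.3 mm; long side = w√2 ≈ 1513.6 mm.

1070 × 1514 mm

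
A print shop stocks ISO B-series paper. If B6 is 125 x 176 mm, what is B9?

B7: ⌊176/2⌋ × 125 = 88 × 125 mm
B8: ⌊125/2⌋ × 88 = 62 × 88 mm
B9: ⌊88/2⌋ × 62 = 44 × 62 mm

44 × 62 mm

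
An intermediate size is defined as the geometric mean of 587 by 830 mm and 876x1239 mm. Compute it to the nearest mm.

717 × 1014 mm

Short side: √(587 · 876) = √514212 ≈ 717.1 → 717 mm
Long side: √(830 · 1239) = √1028370 ≈ 1014.1 → 1014 mm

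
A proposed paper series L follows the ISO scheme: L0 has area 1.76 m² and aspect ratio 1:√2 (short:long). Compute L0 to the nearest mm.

Let the short side be w mm. Then w · w√2 = 1.76 m² = 1,760,000 mm².
w² = 1,760,000/√2, so w ≈ 1115.6 mm; long side = w√2 ≈ 1577.7 mm.

1116 × 1578 mm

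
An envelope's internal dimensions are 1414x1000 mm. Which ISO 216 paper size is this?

Aspect ratio 1414/1000 ≈ 1.414 — close to the ISO √2 ≈ 1.414.
In the B-series (B0 = 1000 × 1414 mm): B0 = 1000 × 1414 mm.

B0 (1000 × 1414 mm)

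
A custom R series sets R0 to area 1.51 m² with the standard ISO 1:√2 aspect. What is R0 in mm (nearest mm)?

1033 × 1461 mm

Let the short side be w mm. Then w · w√2 = 1.51 m² = 1,510,000 mm².
w² = 1,510,000/√2, so w ≈ 1033.3 mm; long side = w√2 ≈ 1461.3 mm.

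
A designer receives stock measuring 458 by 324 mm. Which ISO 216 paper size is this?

C3 (324 × 458 mm)

Aspect ratio 458/324 ≈ 1.414 — close to the ISO √2 ≈ 1.414.
In the C-series (envelope sizes, between A and B): C3 = 324 × 458 mm.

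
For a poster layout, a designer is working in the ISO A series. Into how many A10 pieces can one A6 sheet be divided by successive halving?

16

A6 = 105 × 148 mm; A10 = 26 × 37 mm.
Each halving step doubles the count; 4 steps from A6 to A10.
2^4 = 16.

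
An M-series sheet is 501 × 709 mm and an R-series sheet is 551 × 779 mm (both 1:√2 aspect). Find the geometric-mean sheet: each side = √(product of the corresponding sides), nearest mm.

Short side: √(501 · 551) = √276051 ≈ 525.4 → 525 mm
Long side: √(709 · 779) = √552311 ≈ 743.2 → 743 mm

525 × 743 mm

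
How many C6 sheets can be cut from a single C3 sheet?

8

C3 = 324 × 458 mm; C6 = 114 × 162 mm.
Each halving step doubles the count; 3 steps from C3 to C6.
2^3 = 8.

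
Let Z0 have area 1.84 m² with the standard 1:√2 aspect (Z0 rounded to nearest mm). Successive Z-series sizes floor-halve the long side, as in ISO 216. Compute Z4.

Let Z0's short side be w mm. w · w√2 = 1.84 m² = 1,840,000 mm², so w ≈ 1140.6 mm and w√2 ≈ 1613.1 mm → Z0 = 1141 × 1613 mm.
Z1: ⌊1613/2⌋ × 1141 = 806 × 1141 mm
Z2: ⌊1141/2⌋ × 806 = 570 × 806 mm
Z3: ⌊806/2⌋ × 570 = 403 × 570 mm
Z4: ⌊570/2⌋ × 403 = 285 × 403 mm

285 × 403 mm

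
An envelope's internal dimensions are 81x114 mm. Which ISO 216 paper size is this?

Aspect ratio 114/81 ≈ 1.407 — close to the ISO √2 ≈ 1.414.
In the C-series (envelope sizes, between A and B): C7 = 81 × 114 mm.

C7 (81 × 114 mm)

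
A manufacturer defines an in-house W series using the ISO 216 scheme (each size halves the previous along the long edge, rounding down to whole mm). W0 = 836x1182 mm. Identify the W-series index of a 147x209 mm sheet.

W5

W0: 836 × 1182 mm
W1: 591 × 836 mm
W2: 418 × 591 mm
W3: 295 × 418 mm
W4: 209 × 295 mm
W5: 147 × 209 mm
W6: 104 × 147 mm
→ matches W5.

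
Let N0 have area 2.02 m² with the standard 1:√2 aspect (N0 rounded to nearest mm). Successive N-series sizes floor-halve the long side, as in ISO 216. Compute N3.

422 × 597 mm

Let N0's short side be w mm. w · w√2 = 2.02 m² = 2,020,000 mm², so w ≈ 1195.1 mm and w√2 ≈ 1690.2 mm → N0 = 1195 × 1690 mm.
N1: ⌊1690/2⌋ × 1195 = 845 × 1195 mm
N2: ⌊1195/2⌋ × 845 = 597 × 845 mm
N3: ⌊845/2⌋ × 597 = 422 × 597 mm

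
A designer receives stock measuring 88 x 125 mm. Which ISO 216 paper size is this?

Aspect ratio 125/88 ≈ 1.420 — close to the ISO √2 ≈ 1.414.
In the B-series (B0 = 1000 × 1414 mm): B7 = 88 × 125 mm.

B7 (88 × 125 mm)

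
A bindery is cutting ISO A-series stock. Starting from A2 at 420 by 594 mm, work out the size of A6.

105 × 148 mm

A3: ⌊594/2⌋ × 420 = 297 × 420 mm
A4: ⌊420/2⌋ × 297 = 210 × 297 mm
A5: ⌊297/2⌋ × 210 = 148 × 210 mm
A6: ⌊210/2⌋ × 148 = 105 × 148 mm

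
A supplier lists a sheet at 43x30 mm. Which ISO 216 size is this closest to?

Aspect ratio 43/30 ≈ 1.433 (ISO target is √2 ≈ 1.414).
In the B-series (B0 = 1000 × 1414 mm): B10 = 31 × 44 mm.
Off by 2 mm total — nearest standard size.

B10 (31 × 44 mm)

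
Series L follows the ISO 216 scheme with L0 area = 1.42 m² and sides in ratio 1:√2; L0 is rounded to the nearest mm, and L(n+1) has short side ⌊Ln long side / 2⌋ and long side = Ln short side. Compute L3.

Let L0's short side be w mm. w · w√2 = 1.42 m² = 1,420,000 mm², so w ≈ 1002.0 mm and w√2 ≈ 1417.1 mm → L0 = 1002 × 1417 mm.
L1: ⌊1417/2⌋ × 1002 = 708 × 1002 mm
L2: ⌊1002/2⌋ × 708 = 501 × 708 mm
L3: ⌊708/2⌋ × 501 = 354 × 501 mm

354 × 501 mm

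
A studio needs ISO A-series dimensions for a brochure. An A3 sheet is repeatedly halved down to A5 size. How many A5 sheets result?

Each ISO step halves the sheet: 1 × A3 → 2 × A4 → 4 × A5
From A3 to A5 is 2 halving steps: 2^2 = 4.

4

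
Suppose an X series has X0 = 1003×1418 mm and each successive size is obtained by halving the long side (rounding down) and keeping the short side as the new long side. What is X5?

177 × 250 mm

X1: ⌊1418/2⌋ × 1003 = 709 × 1003 mm
X2: ⌊1003/2⌋ × 709 = 501 × 709 mm
X3: ⌊709/2⌋ × 501 = 354 × 501 mm
X4: ⌊501/2⌋ × 354 = 250 × 354 mm
X5: ⌊354/2⌋ × 250 = 177 × 250 mm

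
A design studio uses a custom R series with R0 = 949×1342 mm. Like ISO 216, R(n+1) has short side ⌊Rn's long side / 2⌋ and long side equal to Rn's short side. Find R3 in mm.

R1: ⌊1342/2⌋ × 949 = 671 × 949 mm
R2: ⌊949/2⌋ × 671 = 474 × 671 mm
R3: ⌊671/2⌋ × 474 = 335 × 474 mm

335 × 474 mm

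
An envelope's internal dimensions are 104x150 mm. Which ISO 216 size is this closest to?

A6 (105 × 148 mm)

Aspect ratio 150/104 ≈ 1.442 (ISO target is √2 ≈ 1.414).
In the A-series (A0 area = 1 m²): A6 = 105 × 148 mm.
Off by 3 mm total — nearest standard size.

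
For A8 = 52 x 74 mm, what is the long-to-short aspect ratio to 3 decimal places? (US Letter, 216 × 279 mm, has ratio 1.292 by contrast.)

74 / 52 = 1.423
ISO 216 targets √2 ≈ 1.414; the +0.009 deviation is from mm rounding.

1.423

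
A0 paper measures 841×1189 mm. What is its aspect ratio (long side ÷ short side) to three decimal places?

1.414

1189 / 841 = 1.414
Matches √2 ≈ 1.414 — the ISO 216 defining ratio.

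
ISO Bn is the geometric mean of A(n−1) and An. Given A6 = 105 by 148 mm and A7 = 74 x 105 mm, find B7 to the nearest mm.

88 × 125 mm

Short side: √(105 · 74) = √7770 ≈ 88.1 → 88 mm
Long side: √(148 · 105) = √15540 ≈ 124.7 → 125 mm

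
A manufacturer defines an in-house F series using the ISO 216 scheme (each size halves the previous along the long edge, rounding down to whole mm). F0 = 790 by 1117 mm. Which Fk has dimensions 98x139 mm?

F6

F0: 790 × 1117 mm
F1: 558 × 790 mm
F2: 395 × 558 mm
F3: 279 × 395 mm
F4: 197 × 279 mm
F5: 139 × 197 mm
F6: 98 × 139 mm
F7: 69 × 98 mm
→ matches F6.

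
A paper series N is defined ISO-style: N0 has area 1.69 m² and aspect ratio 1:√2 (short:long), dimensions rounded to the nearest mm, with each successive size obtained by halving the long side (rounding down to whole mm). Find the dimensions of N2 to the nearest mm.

Let N0's short side be w mm. w · w√2 = 1.69 m² = 1,690,000 mm², so w ≈ 1093.2 mm and w√2 ≈ 1546.0 mm → N0 = 1093 × 1546 mm.
N1: ⌊1546/2⌋ × 1093 = 773 × 1093 mm
N2: ⌊1093/2⌋ × 773 = 546 × 773 mm

546 × 773 mm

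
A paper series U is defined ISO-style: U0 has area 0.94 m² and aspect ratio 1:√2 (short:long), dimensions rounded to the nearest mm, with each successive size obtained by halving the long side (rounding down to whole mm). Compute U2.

407 × 576 mm

Let U0's short side be w mm. w · w√2 = 0.94 m² = 940,000 mm², so w ≈ 815.3 mm and w√2 ≈ 1153.0 mm → U0 = 815 × 1153 mm.
U1: ⌊1153/2⌋ × 815 = 576 × 815 mm
U2: ⌊815/2⌋ × 576 = 407 × 576 mm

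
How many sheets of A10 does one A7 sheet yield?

Each ISO step halves the sheet: 1 × A7 → 2 × A8 → 4 × A9 → 8 × A10
From A7 to A10 is 3 halving steps: 2^3 = 8.

8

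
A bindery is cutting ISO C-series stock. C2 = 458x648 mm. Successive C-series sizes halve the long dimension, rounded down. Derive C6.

114 × 162 mm

C3: ⌊648/2⌋ × 458 = 324 × 458 mm
C4: ⌊458/2⌋ × 324 = 229 × 324 mm
C5: ⌊324/2⌋ × 229 = 162 × 229 mm
C6: ⌊229/2⌋ × 162 = 114 × 162 mm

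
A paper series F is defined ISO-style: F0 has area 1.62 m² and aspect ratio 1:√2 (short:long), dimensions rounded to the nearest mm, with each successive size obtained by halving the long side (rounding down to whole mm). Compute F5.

Let F0's short side be w mm. w · w√2 = 1.62 m² = 1,620,000 mm², so w ≈ 1070.3 mm and w√2 ≈ 1513.6 mm → F0 = 1070 × 1514 mm.
F1: ⌊1514/2⌋ × 1070 = 757 × 1070 mm
F2: ⌊1070/2⌋ × 757 = 535 × 757 mm
F3: ⌊757/2⌋ × 535 = 378 × 535 mm
F4: ⌊535/2⌋ × 378 = 267 × 378 mm
F5: ⌊378/2⌋ × 267 = 189 × 267 mm

189 × 267 mm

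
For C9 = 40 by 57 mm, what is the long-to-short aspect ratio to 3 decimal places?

1.425

57 / 40 = 1.425
ISO 216 targets √2 ≈ 1.414; the +0.011 deviation is from mm rounding.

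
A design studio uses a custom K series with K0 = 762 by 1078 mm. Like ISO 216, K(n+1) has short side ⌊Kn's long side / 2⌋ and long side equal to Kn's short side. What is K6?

K1: ⌊1078/2⌋ × 762 = 539 × 762 mm
K2: ⌊762/2⌋ × 539 = 381 × 539 mm
K3: ⌊539/2⌋ × 381 = 269 × 381 mm
K4: ⌊381/2⌋ × 269 = 190 × 269 mm
K5: ⌊269/2⌋ × 190 = 134 × 190 mm
K6: ⌊190/2⌋ × 134 = 95 × 134 mm

95 × 134 mm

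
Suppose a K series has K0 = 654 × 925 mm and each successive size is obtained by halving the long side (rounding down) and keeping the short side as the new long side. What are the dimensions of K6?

K1: ⌊925/2⌋ × 654 = 462 × 654 mm
K2: ⌊654/2⌋ × 462 = 327 × 462 mm
K3: ⌊462/2⌋ × 327 = 231 × 327 mm
K4: ⌊327/2⌋ × 231 = 163 × 231 mm
K5: ⌊231/2⌋ × 163 = 115 × 163 mm
K6: ⌊163/2⌋ × 115 = 81 × 115 mm

81 × 115 mm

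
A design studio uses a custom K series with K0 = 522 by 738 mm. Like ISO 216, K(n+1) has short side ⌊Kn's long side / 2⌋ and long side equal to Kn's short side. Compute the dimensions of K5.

K1: ⌊738/2⌋ × 522 = 369 × 522 mm
K2: ⌊522/2⌋ × 369 = 261 × 369 mm
K3: ⌊369/2⌋ × 261 = 184 × 261 mm
K4: ⌊261/2⌋ × 184 = 130 × 184 mm
K5: ⌊184/2⌋ × 130 = 92 × 130 mm

92 × 130 mm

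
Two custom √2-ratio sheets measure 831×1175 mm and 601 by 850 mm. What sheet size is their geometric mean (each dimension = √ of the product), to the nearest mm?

Short side: √(831 · 601) = √499431 ≈ 706.7 → 707 mm
Long side: √(1175 · 850) = √998750 ≈ 999.4 → 999 mm

707 × 999 mm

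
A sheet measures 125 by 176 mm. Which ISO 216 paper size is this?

B6 (125 × 176 mm)

Aspect ratio 176/125 ≈ 1.408 — close to the ISO √2 ≈ 1.414.
In the B-series (B0 = 1000 × 1414 mm): B6 = 125 × 176 mm.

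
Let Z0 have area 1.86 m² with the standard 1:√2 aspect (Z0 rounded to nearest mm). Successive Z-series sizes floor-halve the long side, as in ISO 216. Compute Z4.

Let Z0's short side be w mm. w · w√2 = 1.86 m² = 1,860,000 mm², so w ≈ 1146.8 mm and w√2 ≈ 1621.9 mm → Z0 = 1147 × 1622 mm.
Z1: ⌊1622/2⌋ × 1147 = 811 × 1147 mm
Z2: ⌊1147/2⌋ × 811 = 573 × 811 mm
Z3: ⌊811/2⌋ × 573 = 405 × 573 mm
Z4: ⌊573/2⌋ × 405 = 286 × 405 mm

286 × 405 mm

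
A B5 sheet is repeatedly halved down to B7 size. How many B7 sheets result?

4

Each ISO step halves the sheet: 1 × B5 → 2 × B6 → 4 × B7
From B5 to B7 is 2 halving steps: 2^2 = 4.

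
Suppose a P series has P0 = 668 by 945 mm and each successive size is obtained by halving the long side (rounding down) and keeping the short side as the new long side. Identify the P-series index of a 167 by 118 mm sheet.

P5

P0: 668 × 945 mm
P1: 472 × 668 mm
P2: 334 × 472 mm
P3: 236 × 334 mm
P4: 167 × 236 mm
P5: 118 × 167 mm
P6: 83 × 118 mm
→ matches P5.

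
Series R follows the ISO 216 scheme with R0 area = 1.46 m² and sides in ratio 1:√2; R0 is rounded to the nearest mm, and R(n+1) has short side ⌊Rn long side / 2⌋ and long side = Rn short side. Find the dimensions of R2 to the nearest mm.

508 × 718 mm

Let R0's short side be w mm. w · w√2 = 1.46 m² = 1,460,000 mm², so w ≈ 1016.1 mm and w√2 ≈ 1436.9 mm → R0 = 1016 × 1437 mm.
R1: ⌊1437/2⌋ × 1016 = 718 × 1016 mm
R2: ⌊1016/2⌋ × 718 = 508 × 718 mm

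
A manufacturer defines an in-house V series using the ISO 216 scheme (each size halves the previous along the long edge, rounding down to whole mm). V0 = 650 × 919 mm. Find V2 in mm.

325 × 459 mm

V1: ⌊919/2⌋ × 650 = 459 × 650 mm
V2: ⌊650/2⌋ × 459 = 325 × 459 mm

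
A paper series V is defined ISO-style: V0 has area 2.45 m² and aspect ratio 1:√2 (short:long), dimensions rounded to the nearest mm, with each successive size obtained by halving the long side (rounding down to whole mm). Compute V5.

232 × 329 mm

Let V0's short side be w mm. w · w√2 = 2.45 m² = 2,450,000 mm², so w ≈ 1316.2 mm and w√2 ≈ 1861.4 mm → V0 = 1316 × 1861 mm.
V1: ⌊1861/2⌋ × 1316 = 930 × 1316 mm
V2: ⌊1316/2⌋ × 930 = 658 × 930 mm
V3: ⌊930/2⌋ × 658 = 465 × 658 mm
V4: ⌊658/2⌋ × 465 = 329 × 465 mm
V5: ⌊465/2⌋ × 329 = 232 × 329 mm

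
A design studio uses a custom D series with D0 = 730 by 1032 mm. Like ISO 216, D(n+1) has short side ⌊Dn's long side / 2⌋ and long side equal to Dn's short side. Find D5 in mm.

D1: ⌊1032/2⌋ × 730 = 516 × 730 mm
D2: ⌊730/2⌋ × 516 = 365 × 516 mm
D3: ⌊516/2⌋ × 365 = 258 × 365 mm
D4: ⌊365/2⌋ × 258 = 182 × 258 mm
D5: ⌊258/2⌋ × 182 = 129 × 182 mm

129 × 182 mm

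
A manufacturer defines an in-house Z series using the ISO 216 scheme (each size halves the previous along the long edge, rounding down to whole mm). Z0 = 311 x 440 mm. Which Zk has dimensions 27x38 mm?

Z0: 311 × 440 mm
Z1: 220 × 311 mm
Z2: 155 × 220 mm
Z3: 110 × 155 mm
Z4: 77 × 110 mm
Z5: 55 × 77 mm
Z6: 38 × 55 mm
Z7: 27 × 38 mm
Z8: 19 × 27 mm
→ matches Z7.

Z7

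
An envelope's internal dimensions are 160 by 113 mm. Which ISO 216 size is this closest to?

Aspect ratio 160/113 ≈ 1.416 — close to the ISO √2 ≈ 1.414.
In the C-series (envelope sizes, between A and B): C6 = 114 × 162 mm.
Off by 3 mm total — nearest standard size.

C6 (114 × 162 mm)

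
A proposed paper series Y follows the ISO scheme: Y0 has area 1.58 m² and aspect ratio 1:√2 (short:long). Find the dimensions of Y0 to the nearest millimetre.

1057 × 1495 mm

Let the short side be w mm. Then w · w√2 = 1.58 m² = 1,580,000 mm².
w² = 1,580,000/√2, so w ≈ 1057.0 mm; long side = w√2 ≈ 1494.8 mm.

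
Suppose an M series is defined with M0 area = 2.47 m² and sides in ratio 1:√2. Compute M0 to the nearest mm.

1322 × 1869 mm

Let the short side be w mm. Then w · w√2 = 2.47 m² = 2,470,000 mm².
w² = 2,470,000/√2, so w ≈ 1321.6 mm; long side = w√2 ≈ 1869.0 mm.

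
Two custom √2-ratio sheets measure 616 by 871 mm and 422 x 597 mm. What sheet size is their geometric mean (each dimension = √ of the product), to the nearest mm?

Short side: √(616 · 422) = √259952 ≈ 509.9 → 510 mm
Long side: √(871 · 597) = √519987 ≈ 721.1 → 721 mm

510 × 721 mm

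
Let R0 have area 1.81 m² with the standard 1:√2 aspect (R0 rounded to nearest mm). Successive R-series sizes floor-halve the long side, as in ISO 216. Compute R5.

Let R0's short side be w mm. w · w√2 = 1.81 m² = 1,810,000 mm², so w ≈ 1131.3 mm and w√2 ≈ 1599.9 mm → R0 = 1131 × 1600 mm.
R1: ⌊1600/2⌋ × 1131 = 800 × 1131 mm
R2: ⌊1131/2⌋ × 800 = 565 × 800 mm
R3: ⌊800/2⌋ × 565 = 400 × 565 mm
R4: ⌊565/2⌋ × 400 = 282 × 400 mm
R5: ⌊400/2⌋ × 282 = 200 × 282 mm

200 × 282 mm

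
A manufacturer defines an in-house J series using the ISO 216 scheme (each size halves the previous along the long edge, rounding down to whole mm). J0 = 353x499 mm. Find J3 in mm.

J1: ⌊499/2⌋ × 353 = 249 × 353 mm
J2: ⌊353/2⌋ × 249 = 176 × 249 mm
J3: ⌊249/2⌋ × 176 = 124 × 176 mm

124 × 176 mm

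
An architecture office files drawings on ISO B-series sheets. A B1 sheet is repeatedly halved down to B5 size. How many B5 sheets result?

16

B1 = 707 × 1000 mm; B5 = 176 × 250 mm.
Each halving step doubles the count; 4 steps from B1 to B5.
2^4 = 16.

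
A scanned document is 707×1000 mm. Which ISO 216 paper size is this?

Aspect ratio 1000/707 ≈ 1.414 — close to the ISO √2 ≈ 1.414.
In the B-series (B0 = 1000 × 1414 mm): B1 = 707 × 1000 mm.

B1 (707 × 1000 mm)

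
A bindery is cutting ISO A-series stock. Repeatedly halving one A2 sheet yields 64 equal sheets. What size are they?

A8

64 = 2^6, so 6 halving steps.
A2 → A3 → … → A8 after 6 steps.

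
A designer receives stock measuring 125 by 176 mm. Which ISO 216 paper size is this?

B6 (125 × 176 mm)

Aspect ratio 176/125 ≈ 1.408 — close to the ISO √2 ≈ 1.414.
In the B-series (B0 = 1000 × 1414 mm): B6 = 125 × 176 mm.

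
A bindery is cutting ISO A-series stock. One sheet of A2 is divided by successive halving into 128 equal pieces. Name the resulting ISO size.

A9

128 = 2^7, so 7 halving steps.
A2 → A3 → … → A9 after 7 steps.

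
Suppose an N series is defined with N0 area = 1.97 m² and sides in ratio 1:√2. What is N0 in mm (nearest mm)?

1180 × 1669 mm

Let the short side be w mm. Then w · w√2 = 1.97 m² = 1,970,000 mm².
w² = 1,970,000/√2, so w ≈ 1180.3 mm; long side = w√2 ≈ 1669.1 mm.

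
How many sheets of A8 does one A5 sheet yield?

A5 = 148 × 210 mm; A8 = 52 × 74 mm.
Each halving step doubles the count; 3 steps from A5 to A8.
2^3 = 8.

8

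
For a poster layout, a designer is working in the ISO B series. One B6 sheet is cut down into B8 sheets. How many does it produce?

4

Each ISO step halves the sheet: 1 × B6 → 2 × B7 → 4 × B8
From B6 to B8 is 2 halving steps: 2^2 = 4.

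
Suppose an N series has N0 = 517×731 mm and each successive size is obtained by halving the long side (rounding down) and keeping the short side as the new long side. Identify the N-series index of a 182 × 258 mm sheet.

N0: 517 × 731 mm
N1: 365 × 517 mm
N2: 258 × 365 mm
N3: 182 × 258 mm
N4: 129 × 182 mm
→ matches N3.

N3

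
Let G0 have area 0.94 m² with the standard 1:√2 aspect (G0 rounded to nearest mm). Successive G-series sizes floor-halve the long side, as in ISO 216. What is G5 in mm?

144 × 203 mm

Let G0's short side be w mm. w · w√2 = 0.94 m² = 940,000 mm², so w ≈ 815.3 mm and w√2 ≈ 1153.0 mm → G0 = 815 × 1153 mm.
G1: ⌊1153/2⌋ × 815 = 576 × 815 mm
G2: ⌊815/2⌋ × 576 = 407 × 576 mm
G3: ⌊576/2⌋ × 407 = 288 × 407 mm
G4: ⌊407/2⌋ × 288 = 203 × 288 mm
G5: ⌊288/2⌋ × 203 = 144 × 203 mm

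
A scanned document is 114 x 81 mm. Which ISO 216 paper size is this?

C7 (81 × 114 mm)

Aspect ratio 114/81 ≈ 1.407 — close to the ISO √2 ≈ 1.414.
In the C-series (envelope sizes, between A and B): C7 = 81 × 114 mm.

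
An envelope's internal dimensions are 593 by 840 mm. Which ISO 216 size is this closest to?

A1 (594 × 841 mm)

Aspect ratio 840/593 ≈ 1.417 — close to the ISO √2 ≈ 1.414.
In the A-series (A0 area = 1 m²): A1 = 594 × 841 mm.
Off by 2 mm total — nearest standard size.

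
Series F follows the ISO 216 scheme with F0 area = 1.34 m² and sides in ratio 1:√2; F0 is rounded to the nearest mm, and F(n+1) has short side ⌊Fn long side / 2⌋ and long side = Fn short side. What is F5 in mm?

Let F0's short side be w mm. w · w√2 = 1.34 m² = 1,340,000 mm², so w ≈ 973.4 mm and w√2 ≈ 1376.6 mm → F0 = 973 × 1377 mm.
F1: ⌊1377/2⌋ × 973 = 688 × 973 mm
F2: ⌊973/2⌋ × 688 = 486 × 688 mm
F3: ⌊688/2⌋ × 486 = 344 × 486 mm
F4: ⌊486/2⌋ × 344 = 243 × 344 mm
F5: ⌊344/2⌋ × 243 = 172 × 243 mm

172 × 243 mm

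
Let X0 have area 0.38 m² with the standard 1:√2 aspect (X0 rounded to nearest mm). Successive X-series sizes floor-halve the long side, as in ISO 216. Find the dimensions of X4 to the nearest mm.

Let X0's short side be w mm. w · w√2 = 0.38 m² = 380,000 mm², so w ≈ 518.4 mm and w√2 ≈ 733.1 mm → X0 = 518 × 733 mm.
X1: ⌊733/2⌋ × 518 = 366 × 518 mm
X2: ⌊518/2⌋ × 366 = 259 × 366 mm
X3: ⌊366/2⌋ × 259 = 183 × 259 mm
X4: ⌊259/2⌋ × 183 = 129 × 183 mm

129 × 183 mm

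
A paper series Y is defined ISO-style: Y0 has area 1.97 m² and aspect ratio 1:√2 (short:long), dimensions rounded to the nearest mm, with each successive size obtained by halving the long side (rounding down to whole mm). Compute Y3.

Let Y0's short side be w mm. w · w√2 = 1.97 m² = 1,970,000 mm², so w ≈ 1180.3 mm and w√2 ≈ 1669.1 mm → Y0 = 1180 × 1669 mm.
Y1: ⌊1669/2⌋ × 1180 = 834 × 1180 mm
Y2: ⌊1180/2⌋ × 834 = 590 × 834 mm
Y3: ⌊834/2⌋ × 590 = 417 × 590 mm

417 × 590 mm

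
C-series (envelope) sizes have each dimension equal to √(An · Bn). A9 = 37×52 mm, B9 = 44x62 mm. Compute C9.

Short side: √(37 · 44) = √1628 ≈ 40.3 → 40 mm
Long side: √(52 · 62) = √3224 ≈ 56.8 → 57 mm

40 × 57 mm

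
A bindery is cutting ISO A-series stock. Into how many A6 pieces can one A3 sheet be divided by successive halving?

A3 = 297 × 420 mm; A6 = 105 × 148 mm.
Each halving step doubles the count; 3 steps from A3 to A6.
2^3 = 8.

8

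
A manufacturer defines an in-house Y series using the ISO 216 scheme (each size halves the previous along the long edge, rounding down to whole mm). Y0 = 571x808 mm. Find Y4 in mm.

Y1: ⌊808/2⌋ × 571 = 404 × 571 mm
Y2: ⌊571/2⌋ × 404 = 285 × 404 mm
Y3: ⌊404/2⌋ × 285 = 202 × 285 mm
Y4: ⌊285/2⌋ × 202 = 142 × 202 mm

142 × 202 mm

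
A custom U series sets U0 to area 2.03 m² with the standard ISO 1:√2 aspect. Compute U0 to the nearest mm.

Let the short side be w mm. Then w · w√2 = 2.03 m² = 2,030,000 mm².
w² = 2,030,000/√2, so w ≈ 1198.1 mm; long side = w√2 ≈ 1694.4 mm.

1198 × 1694 mm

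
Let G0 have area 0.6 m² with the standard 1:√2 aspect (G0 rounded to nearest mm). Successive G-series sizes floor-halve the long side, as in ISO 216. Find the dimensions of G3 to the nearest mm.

Let G0's short side be w mm. w · w√2 = 0.6 m² = 600,000 mm², so w ≈ 651.4 mm and w√2 ≈ 921.2 mm → G0 = 651 × 921 mm.
G1: ⌊921/2⌋ × 651 = 460 × 651 mm
G2: ⌊651/2⌋ × 460 = 325 × 460 mm
G3: ⌊460/2⌋ × 325 = 230 × 325 mm

230 × 325 mm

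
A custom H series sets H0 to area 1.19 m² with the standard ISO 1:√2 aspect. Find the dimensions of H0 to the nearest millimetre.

917 × 1297 mm

Let the short side be w mm. Then w · w√2 = 1.19 m² = 1,190,000 mm².
w² = 1,190,000/√2, so w ≈ 917.3 mm; long side = w√2 ≈ 1297.3 mm.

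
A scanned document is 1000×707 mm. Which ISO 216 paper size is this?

Aspect ratio 1000/707 ≈ 1.414 — close to the ISO √2 ≈ 1.414.
In the B-series (B0 = 1000 × 1414 mm): B1 = 707 × 1000 mm.

B1 (707 × 1000 mm)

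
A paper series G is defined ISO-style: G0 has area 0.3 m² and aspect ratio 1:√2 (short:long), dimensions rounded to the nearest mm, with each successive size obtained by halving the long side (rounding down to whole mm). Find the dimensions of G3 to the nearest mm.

Let G0's short side be w mm. w · w√2 = 0.3 m² = 300,000 mm², so w ≈ 460.6 mm and w√2 ≈ 651.4 mm → G0 = 461 × 651 mm.
G1: ⌊651/2⌋ × 461 = 325 × 461 mm
G2: ⌊461/2⌋ × 325 = 230 × 325 mm
G3: ⌊325/2⌋ × 230 = 162 × 230 mm

162 × 230 mm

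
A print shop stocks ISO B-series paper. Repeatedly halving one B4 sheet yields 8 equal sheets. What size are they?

B7

8 = 2^3, so 3 halving steps.
B4 → B5 → … → B7 after 3 steps.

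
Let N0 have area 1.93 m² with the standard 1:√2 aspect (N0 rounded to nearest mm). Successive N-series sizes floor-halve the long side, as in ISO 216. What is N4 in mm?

292 × 413 mm

Let N0's short side be w mm. w · w√2 = 1.93 m² = 1,930,000 mm², so w ≈ 1168.2 mm and w√2 ≈ 1652.1 mm → N0 = 1168 × 1652 mm.
N1: ⌊1652/2⌋ × 1168 = 826 × 1168 mm
N2: ⌊1168/2⌋ × 826 = 584 × 826 mm
N3: ⌊826/2⌋ × 584 = 413 × 584 mm
N4: ⌊584/2⌋ × 413 = 292 × 413 mm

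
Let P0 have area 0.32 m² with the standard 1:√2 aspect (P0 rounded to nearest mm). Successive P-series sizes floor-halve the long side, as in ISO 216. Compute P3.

Let P0's short side be w mm. w · w√2 = 0.32 m² = 320,000 mm², so w ≈ 475.7 mm and w√2 ≈ 672.7 mm → P0 = 476 × 673 mm.
P1: ⌊673/2⌋ × 476 = 336 × 476 mm
P2: ⌊476/2⌋ × 336 = 238 × 336 mm
P3: ⌊336/2⌋ × 238 = 168 × 238 mm

168 × 238 mm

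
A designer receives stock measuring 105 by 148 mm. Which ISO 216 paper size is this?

Aspect ratio 148/105 ≈ 1.410 — close to the ISO √2 ≈ 1.414.
In the A-series (A0 area = 1 m²): A6 = 105 × 148 mm.

A6 (105 × 148 mm)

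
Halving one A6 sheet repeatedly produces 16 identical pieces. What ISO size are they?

A10

16 = 2^4, so 4 halving steps.
A6 → A7 → … → A10 after 4 steps.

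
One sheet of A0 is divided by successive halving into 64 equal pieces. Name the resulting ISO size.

64 = 2^6, so 6 halving steps.
A0 → A1 → … → A6 after 6 steps.

A6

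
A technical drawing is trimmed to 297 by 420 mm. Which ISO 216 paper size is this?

A3 (297 × 420 mm)

Aspect ratio 420/297 ≈ 1.414 — close to the ISO √2 ≈ 1.414.
In the A-series (A0 area = 1 m²): A3 = 297 × 420 mm.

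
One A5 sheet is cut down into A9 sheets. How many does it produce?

16

Each ISO step halves the sheet: 1 × A5 → 2 × A6 → 4 × A7 → 8 × A8 → …
From A5 to A9 is 4 halving steps: 2^4 = 16.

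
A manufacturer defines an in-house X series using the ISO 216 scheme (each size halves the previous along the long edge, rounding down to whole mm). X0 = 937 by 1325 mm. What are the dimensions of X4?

234 × 331 mm

X1 = 662 × 937 mm (from X0 by 1 halving).
X2: ⌊937/2⌋ × 662 = 468 × 662 mm
X3: ⌊662/2⌋ × 468 = 331 × 468 mm
X4: ⌊468/2⌋ × 331 = 234 × 331 mm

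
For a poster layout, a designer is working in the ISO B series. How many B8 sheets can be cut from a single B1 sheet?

Each ISO step halves the sheet: 1 × B1 → 2 × B2 → 4 × B3 → 8 × B4 → …
From B1 to B8 is 7 halving steps: 2^7 = 128.

128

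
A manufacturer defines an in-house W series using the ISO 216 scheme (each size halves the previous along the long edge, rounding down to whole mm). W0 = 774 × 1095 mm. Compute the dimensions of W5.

W1: ⌊1095/2⌋ × 774 = 547 × 774 mm
W2: ⌊774/2⌋ × 547 = 387 × 547 mm
W3: ⌊547/2⌋ × 387 = 273 × 387 mm
W4: ⌊387/2⌋ × 273 = 193 × 273 mm
W5: ⌊273/2⌋ × 193 = 136 × 193 mm

136 × 193 mm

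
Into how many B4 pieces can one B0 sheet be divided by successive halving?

16

B0 = 1000 × 1414 mm; B4 = 250 × 353 mm.
Each halving step doubles the count; 4 steps from B0 to B4.
2^4 = 16.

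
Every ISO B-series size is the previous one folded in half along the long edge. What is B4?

250 × 353 mm

B0 = 1000 × 1414 mm (B0 has a 1000 mm short side, aspect 1:√2).
B1: ⌊1414/2⌋ × 1000 = 707 × 1000 mm
B2: ⌊1000/2⌋ × 707 = 500 × 707 mm
B3: ⌊707/2⌋ × 500 = 353 × 500 mm
B4: ⌊500/2⌋ × 353 = 250 × 353 mm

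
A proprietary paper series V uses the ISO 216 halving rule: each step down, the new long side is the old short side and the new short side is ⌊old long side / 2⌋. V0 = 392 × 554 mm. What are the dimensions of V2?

V1: ⌊554/2⌋ × 392 = 277 × 392 mm
V2: ⌊392/2⌋ × 277 = 196 × 277 mm

196 × 277 mm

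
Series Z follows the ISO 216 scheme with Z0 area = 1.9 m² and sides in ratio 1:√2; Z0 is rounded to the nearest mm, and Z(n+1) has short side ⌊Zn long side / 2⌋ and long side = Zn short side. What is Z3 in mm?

409 × 579 mm

Let Z0's short side be w mm. w · w√2 = 1.9 m² = 1,900,000 mm², so w ≈ 1159.1 mm and w√2 ≈ 1639.2 mm → Z0 = 1159 × 1639 mm.
Z1: ⌊1639/2⌋ × 1159 = 819 × 1159 mm
Z2: ⌊1159/2⌋ × 819 = 579 × 819 mm
Z3: ⌊819/2⌋ × 579 = 409 × 579 mm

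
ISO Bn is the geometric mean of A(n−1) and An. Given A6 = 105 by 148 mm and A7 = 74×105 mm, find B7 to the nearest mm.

88 × 125 mm

Short side: √(105 · 74) = √7770 ≈ 88.1 → 88 mm
Long side: √(148 · 105) = √15540 ≈ 124.7 → 125 mm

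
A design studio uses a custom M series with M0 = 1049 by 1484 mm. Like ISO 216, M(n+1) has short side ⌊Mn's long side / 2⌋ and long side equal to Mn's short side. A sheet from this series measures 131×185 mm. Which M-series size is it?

M6

M0: 1049 × 1484 mm
M1: 742 × 1049 mm
M2: 524 × 742 mm
M3: 371 × 524 mm
M4: 262 × 371 mm
M5: 185 × 262 mm
M6: 131 × 185 mm
M7: 92 × 131 mm
→ matches M6.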